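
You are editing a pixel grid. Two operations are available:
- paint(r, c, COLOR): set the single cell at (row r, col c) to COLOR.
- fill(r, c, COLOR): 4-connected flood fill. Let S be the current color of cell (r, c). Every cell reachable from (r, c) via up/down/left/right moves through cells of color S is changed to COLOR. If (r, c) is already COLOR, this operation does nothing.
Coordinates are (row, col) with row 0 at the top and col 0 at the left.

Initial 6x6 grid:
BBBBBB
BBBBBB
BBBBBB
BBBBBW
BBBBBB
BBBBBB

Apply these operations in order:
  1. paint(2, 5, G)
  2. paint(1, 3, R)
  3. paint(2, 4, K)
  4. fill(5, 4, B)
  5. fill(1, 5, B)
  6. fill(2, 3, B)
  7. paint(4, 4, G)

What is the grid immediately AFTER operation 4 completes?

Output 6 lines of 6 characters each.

Answer: BBBBBB
BBBRBB
BBBBKG
BBBBBW
BBBBBB
BBBBBB

Derivation:
After op 1 paint(2,5,G):
BBBBBB
BBBBBB
BBBBBG
BBBBBW
BBBBBB
BBBBBB
After op 2 paint(1,3,R):
BBBBBB
BBBRBB
BBBBBG
BBBBBW
BBBBBB
BBBBBB
After op 3 paint(2,4,K):
BBBBBB
BBBRBB
BBBBKG
BBBBBW
BBBBBB
BBBBBB
After op 4 fill(5,4,B) [0 cells changed]:
BBBBBB
BBBRBB
BBBBKG
BBBBBW
BBBBBB
BBBBBB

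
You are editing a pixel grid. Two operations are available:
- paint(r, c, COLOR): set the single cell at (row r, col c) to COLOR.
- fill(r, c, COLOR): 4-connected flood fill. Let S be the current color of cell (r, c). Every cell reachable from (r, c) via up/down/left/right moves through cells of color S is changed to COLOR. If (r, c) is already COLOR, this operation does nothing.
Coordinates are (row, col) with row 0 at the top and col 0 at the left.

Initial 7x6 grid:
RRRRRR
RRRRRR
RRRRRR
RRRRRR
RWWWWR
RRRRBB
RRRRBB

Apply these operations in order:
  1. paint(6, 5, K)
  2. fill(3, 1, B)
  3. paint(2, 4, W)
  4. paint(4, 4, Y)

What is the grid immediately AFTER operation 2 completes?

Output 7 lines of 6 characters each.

Answer: BBBBBB
BBBBBB
BBBBBB
BBBBBB
BWWWWB
BBBBBB
BBBBBK

Derivation:
After op 1 paint(6,5,K):
RRRRRR
RRRRRR
RRRRRR
RRRRRR
RWWWWR
RRRRBB
RRRRBK
After op 2 fill(3,1,B) [34 cells changed]:
BBBBBB
BBBBBB
BBBBBB
BBBBBB
BWWWWB
BBBBBB
BBBBBK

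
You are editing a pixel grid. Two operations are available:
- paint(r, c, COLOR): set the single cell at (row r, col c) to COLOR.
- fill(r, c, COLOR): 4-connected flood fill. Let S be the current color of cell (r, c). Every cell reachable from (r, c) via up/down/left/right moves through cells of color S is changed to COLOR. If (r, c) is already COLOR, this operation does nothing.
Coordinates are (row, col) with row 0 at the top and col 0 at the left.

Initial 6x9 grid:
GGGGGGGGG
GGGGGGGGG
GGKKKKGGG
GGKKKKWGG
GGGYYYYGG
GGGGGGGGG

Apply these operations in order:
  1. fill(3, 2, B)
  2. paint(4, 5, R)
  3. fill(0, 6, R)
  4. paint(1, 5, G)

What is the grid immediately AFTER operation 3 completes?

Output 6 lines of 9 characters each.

Answer: RRRRRRRRR
RRRRRRRRR
RRBBBBRRR
RRBBBBWRR
RRRYYRYRR
RRRRRRRRR

Derivation:
After op 1 fill(3,2,B) [8 cells changed]:
GGGGGGGGG
GGGGGGGGG
GGBBBBGGG
GGBBBBWGG
GGGYYYYGG
GGGGGGGGG
After op 2 paint(4,5,R):
GGGGGGGGG
GGGGGGGGG
GGBBBBGGG
GGBBBBWGG
GGGYYRYGG
GGGGGGGGG
After op 3 fill(0,6,R) [41 cells changed]:
RRRRRRRRR
RRRRRRRRR
RRBBBBRRR
RRBBBBWRR
RRRYYRYRR
RRRRRRRRR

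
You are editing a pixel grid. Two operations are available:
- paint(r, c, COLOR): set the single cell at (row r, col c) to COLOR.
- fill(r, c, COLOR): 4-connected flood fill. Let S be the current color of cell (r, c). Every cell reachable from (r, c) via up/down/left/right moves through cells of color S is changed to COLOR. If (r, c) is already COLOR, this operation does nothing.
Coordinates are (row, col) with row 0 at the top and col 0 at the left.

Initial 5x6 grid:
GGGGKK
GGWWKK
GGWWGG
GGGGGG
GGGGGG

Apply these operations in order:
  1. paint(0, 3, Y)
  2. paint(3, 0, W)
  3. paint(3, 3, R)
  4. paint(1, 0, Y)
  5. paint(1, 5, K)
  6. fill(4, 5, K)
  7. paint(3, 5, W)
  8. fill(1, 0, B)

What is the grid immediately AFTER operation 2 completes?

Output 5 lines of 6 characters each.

After op 1 paint(0,3,Y):
GGGYKK
GGWWKK
GGWWGG
GGGGGG
GGGGGG
After op 2 paint(3,0,W):
GGGYKK
GGWWKK
GGWWGG
WGGGGG
GGGGGG

Answer: GGGYKK
GGWWKK
GGWWGG
WGGGGG
GGGGGG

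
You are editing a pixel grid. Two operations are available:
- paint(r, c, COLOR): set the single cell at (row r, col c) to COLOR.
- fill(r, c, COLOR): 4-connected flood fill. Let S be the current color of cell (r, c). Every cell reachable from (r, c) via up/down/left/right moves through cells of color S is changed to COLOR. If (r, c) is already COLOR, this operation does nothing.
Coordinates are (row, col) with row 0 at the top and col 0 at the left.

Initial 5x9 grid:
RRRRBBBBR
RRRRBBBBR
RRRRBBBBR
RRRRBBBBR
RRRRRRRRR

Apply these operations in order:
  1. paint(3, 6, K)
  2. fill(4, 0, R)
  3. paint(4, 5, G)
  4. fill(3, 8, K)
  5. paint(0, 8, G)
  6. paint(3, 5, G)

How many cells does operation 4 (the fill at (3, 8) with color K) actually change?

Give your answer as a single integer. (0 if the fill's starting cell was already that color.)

Answer: 7

Derivation:
After op 1 paint(3,6,K):
RRRRBBBBR
RRRRBBBBR
RRRRBBBBR
RRRRBBKBR
RRRRRRRRR
After op 2 fill(4,0,R) [0 cells changed]:
RRRRBBBBR
RRRRBBBBR
RRRRBBBBR
RRRRBBKBR
RRRRRRRRR
After op 3 paint(4,5,G):
RRRRBBBBR
RRRRBBBBR
RRRRBBBBR
RRRRBBKBR
RRRRRGRRR
After op 4 fill(3,8,K) [7 cells changed]:
RRRRBBBBK
RRRRBBBBK
RRRRBBBBK
RRRRBBKBK
RRRRRGKKK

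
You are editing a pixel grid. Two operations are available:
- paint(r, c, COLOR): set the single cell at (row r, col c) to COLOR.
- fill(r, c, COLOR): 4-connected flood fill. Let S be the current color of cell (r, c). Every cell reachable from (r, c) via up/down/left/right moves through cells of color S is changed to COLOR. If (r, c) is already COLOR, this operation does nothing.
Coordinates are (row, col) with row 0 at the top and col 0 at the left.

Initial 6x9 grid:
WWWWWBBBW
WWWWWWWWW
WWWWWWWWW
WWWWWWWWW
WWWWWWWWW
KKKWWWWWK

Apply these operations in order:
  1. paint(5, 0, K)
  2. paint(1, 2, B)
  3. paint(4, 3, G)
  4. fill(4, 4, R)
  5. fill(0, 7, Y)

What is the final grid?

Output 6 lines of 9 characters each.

After op 1 paint(5,0,K):
WWWWWBBBW
WWWWWWWWW
WWWWWWWWW
WWWWWWWWW
WWWWWWWWW
KKKWWWWWK
After op 2 paint(1,2,B):
WWWWWBBBW
WWBWWWWWW
WWWWWWWWW
WWWWWWWWW
WWWWWWWWW
KKKWWWWWK
After op 3 paint(4,3,G):
WWWWWBBBW
WWBWWWWWW
WWWWWWWWW
WWWWWWWWW
WWWGWWWWW
KKKWWWWWK
After op 4 fill(4,4,R) [45 cells changed]:
RRRRRBBBR
RRBRRRRRR
RRRRRRRRR
RRRRRRRRR
RRRGRRRRR
KKKRRRRRK
After op 5 fill(0,7,Y) [3 cells changed]:
RRRRRYYYR
RRBRRRRRR
RRRRRRRRR
RRRRRRRRR
RRRGRRRRR
KKKRRRRRK

Answer: RRRRRYYYR
RRBRRRRRR
RRRRRRRRR
RRRRRRRRR
RRRGRRRRR
KKKRRRRRK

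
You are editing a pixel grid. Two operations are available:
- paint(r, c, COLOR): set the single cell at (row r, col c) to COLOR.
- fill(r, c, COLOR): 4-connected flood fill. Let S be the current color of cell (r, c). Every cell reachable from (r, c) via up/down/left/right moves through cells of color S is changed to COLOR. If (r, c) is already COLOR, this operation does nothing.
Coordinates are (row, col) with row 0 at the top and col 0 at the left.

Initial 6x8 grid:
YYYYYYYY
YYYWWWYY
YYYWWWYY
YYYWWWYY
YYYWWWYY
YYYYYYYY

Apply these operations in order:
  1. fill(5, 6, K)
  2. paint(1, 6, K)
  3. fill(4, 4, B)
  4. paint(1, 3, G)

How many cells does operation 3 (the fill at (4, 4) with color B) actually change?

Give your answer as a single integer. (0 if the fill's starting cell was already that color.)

Answer: 12

Derivation:
After op 1 fill(5,6,K) [36 cells changed]:
KKKKKKKK
KKKWWWKK
KKKWWWKK
KKKWWWKK
KKKWWWKK
KKKKKKKK
After op 2 paint(1,6,K):
KKKKKKKK
KKKWWWKK
KKKWWWKK
KKKWWWKK
KKKWWWKK
KKKKKKKK
After op 3 fill(4,4,B) [12 cells changed]:
KKKKKKKK
KKKBBBKK
KKKBBBKK
KKKBBBKK
KKKBBBKK
KKKKKKKK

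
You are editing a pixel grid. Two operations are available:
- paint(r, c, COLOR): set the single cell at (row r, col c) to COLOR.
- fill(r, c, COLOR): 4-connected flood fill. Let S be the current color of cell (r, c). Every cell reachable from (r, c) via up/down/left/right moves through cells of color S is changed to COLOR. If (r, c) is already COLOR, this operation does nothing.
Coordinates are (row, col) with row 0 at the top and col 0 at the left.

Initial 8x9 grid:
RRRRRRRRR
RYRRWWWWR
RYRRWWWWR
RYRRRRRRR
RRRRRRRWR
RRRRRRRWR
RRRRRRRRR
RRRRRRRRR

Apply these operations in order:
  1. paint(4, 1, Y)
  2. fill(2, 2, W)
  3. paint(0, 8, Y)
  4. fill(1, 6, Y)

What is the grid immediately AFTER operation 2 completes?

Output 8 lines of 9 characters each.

After op 1 paint(4,1,Y):
RRRRRRRRR
RYRRWWWWR
RYRRWWWWR
RYRRRRRRR
RYRRRRRWR
RRRRRRRWR
RRRRRRRRR
RRRRRRRRR
After op 2 fill(2,2,W) [58 cells changed]:
WWWWWWWWW
WYWWWWWWW
WYWWWWWWW
WYWWWWWWW
WYWWWWWWW
WWWWWWWWW
WWWWWWWWW
WWWWWWWWW

Answer: WWWWWWWWW
WYWWWWWWW
WYWWWWWWW
WYWWWWWWW
WYWWWWWWW
WWWWWWWWW
WWWWWWWWW
WWWWWWWWW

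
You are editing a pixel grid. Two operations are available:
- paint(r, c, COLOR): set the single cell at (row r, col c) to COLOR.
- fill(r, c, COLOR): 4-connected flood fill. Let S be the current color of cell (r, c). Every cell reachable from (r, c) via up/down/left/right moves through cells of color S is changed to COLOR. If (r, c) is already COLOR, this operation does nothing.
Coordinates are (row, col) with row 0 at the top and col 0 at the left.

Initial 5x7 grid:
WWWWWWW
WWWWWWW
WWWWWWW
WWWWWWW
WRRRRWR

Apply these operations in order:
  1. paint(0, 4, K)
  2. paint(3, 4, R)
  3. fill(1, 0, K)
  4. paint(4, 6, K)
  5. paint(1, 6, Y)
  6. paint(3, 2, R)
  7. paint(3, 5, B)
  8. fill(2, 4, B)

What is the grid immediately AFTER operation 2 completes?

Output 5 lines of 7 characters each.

After op 1 paint(0,4,K):
WWWWKWW
WWWWWWW
WWWWWWW
WWWWWWW
WRRRRWR
After op 2 paint(3,4,R):
WWWWKWW
WWWWWWW
WWWWWWW
WWWWRWW
WRRRRWR

Answer: WWWWKWW
WWWWWWW
WWWWWWW
WWWWRWW
WRRRRWR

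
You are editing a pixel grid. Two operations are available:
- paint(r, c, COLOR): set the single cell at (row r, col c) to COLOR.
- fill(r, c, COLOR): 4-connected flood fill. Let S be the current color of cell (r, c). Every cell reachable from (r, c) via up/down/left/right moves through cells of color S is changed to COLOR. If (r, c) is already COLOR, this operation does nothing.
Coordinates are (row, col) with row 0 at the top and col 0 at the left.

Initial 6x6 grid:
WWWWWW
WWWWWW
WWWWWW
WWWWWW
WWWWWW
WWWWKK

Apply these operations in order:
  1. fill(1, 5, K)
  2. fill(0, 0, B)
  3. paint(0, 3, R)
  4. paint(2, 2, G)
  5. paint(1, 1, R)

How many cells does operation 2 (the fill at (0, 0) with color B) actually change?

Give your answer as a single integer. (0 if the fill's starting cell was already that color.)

After op 1 fill(1,5,K) [34 cells changed]:
KKKKKK
KKKKKK
KKKKKK
KKKKKK
KKKKKK
KKKKKK
After op 2 fill(0,0,B) [36 cells changed]:
BBBBBB
BBBBBB
BBBBBB
BBBBBB
BBBBBB
BBBBBB

Answer: 36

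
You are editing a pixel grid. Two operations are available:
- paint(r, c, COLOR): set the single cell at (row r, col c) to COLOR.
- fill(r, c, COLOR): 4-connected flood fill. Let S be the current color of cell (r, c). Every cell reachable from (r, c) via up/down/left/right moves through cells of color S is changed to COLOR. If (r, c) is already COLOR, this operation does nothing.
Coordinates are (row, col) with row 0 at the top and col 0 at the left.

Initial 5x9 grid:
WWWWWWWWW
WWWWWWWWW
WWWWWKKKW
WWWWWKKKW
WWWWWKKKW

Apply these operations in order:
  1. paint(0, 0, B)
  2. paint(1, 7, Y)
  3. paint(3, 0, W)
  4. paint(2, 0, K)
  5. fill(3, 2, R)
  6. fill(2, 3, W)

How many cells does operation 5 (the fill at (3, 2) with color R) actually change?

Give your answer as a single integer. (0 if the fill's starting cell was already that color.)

Answer: 33

Derivation:
After op 1 paint(0,0,B):
BWWWWWWWW
WWWWWWWWW
WWWWWKKKW
WWWWWKKKW
WWWWWKKKW
After op 2 paint(1,7,Y):
BWWWWWWWW
WWWWWWWYW
WWWWWKKKW
WWWWWKKKW
WWWWWKKKW
After op 3 paint(3,0,W):
BWWWWWWWW
WWWWWWWYW
WWWWWKKKW
WWWWWKKKW
WWWWWKKKW
After op 4 paint(2,0,K):
BWWWWWWWW
WWWWWWWYW
KWWWWKKKW
WWWWWKKKW
WWWWWKKKW
After op 5 fill(3,2,R) [33 cells changed]:
BRRRRRRRR
RRRRRRRYR
KRRRRKKKR
RRRRRKKKR
RRRRRKKKR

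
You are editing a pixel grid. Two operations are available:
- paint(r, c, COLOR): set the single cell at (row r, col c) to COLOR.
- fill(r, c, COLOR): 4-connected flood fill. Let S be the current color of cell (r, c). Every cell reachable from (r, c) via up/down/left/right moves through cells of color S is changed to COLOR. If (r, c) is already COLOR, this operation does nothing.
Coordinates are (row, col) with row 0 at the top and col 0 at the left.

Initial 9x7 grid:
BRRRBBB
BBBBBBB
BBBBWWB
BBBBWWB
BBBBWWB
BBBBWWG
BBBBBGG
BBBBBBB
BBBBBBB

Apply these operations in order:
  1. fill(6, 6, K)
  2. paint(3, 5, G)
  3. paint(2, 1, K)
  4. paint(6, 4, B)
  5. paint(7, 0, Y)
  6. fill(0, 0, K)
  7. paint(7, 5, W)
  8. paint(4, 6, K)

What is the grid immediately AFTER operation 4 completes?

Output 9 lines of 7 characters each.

After op 1 fill(6,6,K) [3 cells changed]:
BRRRBBB
BBBBBBB
BBBBWWB
BBBBWWB
BBBBWWB
BBBBWWK
BBBBBKK
BBBBBBB
BBBBBBB
After op 2 paint(3,5,G):
BRRRBBB
BBBBBBB
BBBBWWB
BBBBWGB
BBBBWWB
BBBBWWK
BBBBBKK
BBBBBBB
BBBBBBB
After op 3 paint(2,1,K):
BRRRBBB
BBBBBBB
BKBBWWB
BBBBWGB
BBBBWWB
BBBBWWK
BBBBBKK
BBBBBBB
BBBBBBB
After op 4 paint(6,4,B):
BRRRBBB
BBBBBBB
BKBBWWB
BBBBWGB
BBBBWWB
BBBBWWK
BBBBBKK
BBBBBBB
BBBBBBB

Answer: BRRRBBB
BBBBBBB
BKBBWWB
BBBBWGB
BBBBWWB
BBBBWWK
BBBBBKK
BBBBBBB
BBBBBBB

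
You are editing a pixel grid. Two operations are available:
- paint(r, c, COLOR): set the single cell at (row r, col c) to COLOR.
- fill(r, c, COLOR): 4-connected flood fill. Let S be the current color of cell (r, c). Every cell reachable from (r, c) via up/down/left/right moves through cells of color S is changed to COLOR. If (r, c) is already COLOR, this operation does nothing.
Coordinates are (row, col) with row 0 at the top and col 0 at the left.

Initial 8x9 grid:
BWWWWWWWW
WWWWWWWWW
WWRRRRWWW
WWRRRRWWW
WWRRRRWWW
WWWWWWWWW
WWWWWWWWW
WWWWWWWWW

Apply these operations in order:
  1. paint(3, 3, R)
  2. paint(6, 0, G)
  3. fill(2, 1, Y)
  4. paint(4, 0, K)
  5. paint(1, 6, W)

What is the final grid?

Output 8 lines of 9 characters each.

After op 1 paint(3,3,R):
BWWWWWWWW
WWWWWWWWW
WWRRRRWWW
WWRRRRWWW
WWRRRRWWW
WWWWWWWWW
WWWWWWWWW
WWWWWWWWW
After op 2 paint(6,0,G):
BWWWWWWWW
WWWWWWWWW
WWRRRRWWW
WWRRRRWWW
WWRRRRWWW
WWWWWWWWW
GWWWWWWWW
WWWWWWWWW
After op 3 fill(2,1,Y) [58 cells changed]:
BYYYYYYYY
YYYYYYYYY
YYRRRRYYY
YYRRRRYYY
YYRRRRYYY
YYYYYYYYY
GYYYYYYYY
YYYYYYYYY
After op 4 paint(4,0,K):
BYYYYYYYY
YYYYYYYYY
YYRRRRYYY
YYRRRRYYY
KYRRRRYYY
YYYYYYYYY
GYYYYYYYY
YYYYYYYYY
After op 5 paint(1,6,W):
BYYYYYYYY
YYYYYYWYY
YYRRRRYYY
YYRRRRYYY
KYRRRRYYY
YYYYYYYYY
GYYYYYYYY
YYYYYYYYY

Answer: BYYYYYYYY
YYYYYYWYY
YYRRRRYYY
YYRRRRYYY
KYRRRRYYY
YYYYYYYYY
GYYYYYYYY
YYYYYYYYY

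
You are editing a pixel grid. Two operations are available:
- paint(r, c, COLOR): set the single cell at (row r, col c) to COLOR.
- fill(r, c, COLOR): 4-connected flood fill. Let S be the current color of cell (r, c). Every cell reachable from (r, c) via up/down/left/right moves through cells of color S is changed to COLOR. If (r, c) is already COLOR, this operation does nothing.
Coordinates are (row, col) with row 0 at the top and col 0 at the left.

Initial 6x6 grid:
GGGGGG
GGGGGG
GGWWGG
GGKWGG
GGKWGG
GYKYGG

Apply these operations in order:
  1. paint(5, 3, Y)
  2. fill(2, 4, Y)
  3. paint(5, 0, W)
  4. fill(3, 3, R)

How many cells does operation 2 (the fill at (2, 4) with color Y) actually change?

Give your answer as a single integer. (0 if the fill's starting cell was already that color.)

Answer: 27

Derivation:
After op 1 paint(5,3,Y):
GGGGGG
GGGGGG
GGWWGG
GGKWGG
GGKWGG
GYKYGG
After op 2 fill(2,4,Y) [27 cells changed]:
YYYYYY
YYYYYY
YYWWYY
YYKWYY
YYKWYY
YYKYYY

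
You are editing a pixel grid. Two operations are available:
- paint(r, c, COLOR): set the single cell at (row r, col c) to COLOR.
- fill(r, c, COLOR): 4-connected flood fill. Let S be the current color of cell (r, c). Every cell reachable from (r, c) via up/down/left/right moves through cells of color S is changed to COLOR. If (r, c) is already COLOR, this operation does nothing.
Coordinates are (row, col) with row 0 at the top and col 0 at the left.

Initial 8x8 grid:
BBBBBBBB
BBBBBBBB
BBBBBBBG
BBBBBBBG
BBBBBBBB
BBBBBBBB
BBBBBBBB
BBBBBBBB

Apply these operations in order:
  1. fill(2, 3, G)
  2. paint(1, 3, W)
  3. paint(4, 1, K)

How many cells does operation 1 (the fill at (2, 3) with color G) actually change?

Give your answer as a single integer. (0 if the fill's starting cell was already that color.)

After op 1 fill(2,3,G) [62 cells changed]:
GGGGGGGG
GGGGGGGG
GGGGGGGG
GGGGGGGG
GGGGGGGG
GGGGGGGG
GGGGGGGG
GGGGGGGG

Answer: 62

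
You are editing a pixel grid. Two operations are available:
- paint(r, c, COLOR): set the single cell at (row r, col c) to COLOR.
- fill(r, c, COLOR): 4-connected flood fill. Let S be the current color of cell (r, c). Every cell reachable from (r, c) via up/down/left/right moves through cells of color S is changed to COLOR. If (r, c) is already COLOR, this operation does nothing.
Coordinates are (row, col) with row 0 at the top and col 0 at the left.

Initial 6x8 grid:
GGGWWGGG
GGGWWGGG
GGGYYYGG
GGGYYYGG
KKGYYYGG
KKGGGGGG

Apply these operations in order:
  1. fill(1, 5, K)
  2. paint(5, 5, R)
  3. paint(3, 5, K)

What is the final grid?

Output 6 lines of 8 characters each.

Answer: KKKWWKKK
KKKWWKKK
KKKYYYKK
KKKYYKKK
KKKYYYKK
KKKKKRKK

Derivation:
After op 1 fill(1,5,K) [31 cells changed]:
KKKWWKKK
KKKWWKKK
KKKYYYKK
KKKYYYKK
KKKYYYKK
KKKKKKKK
After op 2 paint(5,5,R):
KKKWWKKK
KKKWWKKK
KKKYYYKK
KKKYYYKK
KKKYYYKK
KKKKKRKK
After op 3 paint(3,5,K):
KKKWWKKK
KKKWWKKK
KKKYYYKK
KKKYYKKK
KKKYYYKK
KKKKKRKK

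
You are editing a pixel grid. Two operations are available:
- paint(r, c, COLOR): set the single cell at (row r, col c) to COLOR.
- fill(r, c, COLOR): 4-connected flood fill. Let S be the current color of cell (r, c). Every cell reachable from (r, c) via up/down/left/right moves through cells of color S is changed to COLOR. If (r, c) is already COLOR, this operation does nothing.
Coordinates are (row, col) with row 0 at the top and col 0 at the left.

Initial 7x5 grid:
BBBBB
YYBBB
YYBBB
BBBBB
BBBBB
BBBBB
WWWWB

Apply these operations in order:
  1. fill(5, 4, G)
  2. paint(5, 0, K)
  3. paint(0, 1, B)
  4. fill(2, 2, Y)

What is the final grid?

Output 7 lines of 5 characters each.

After op 1 fill(5,4,G) [27 cells changed]:
GGGGG
YYGGG
YYGGG
GGGGG
GGGGG
GGGGG
WWWWG
After op 2 paint(5,0,K):
GGGGG
YYGGG
YYGGG
GGGGG
GGGGG
KGGGG
WWWWG
After op 3 paint(0,1,B):
GBGGG
YYGGG
YYGGG
GGGGG
GGGGG
KGGGG
WWWWG
After op 4 fill(2,2,Y) [24 cells changed]:
GBYYY
YYYYY
YYYYY
YYYYY
YYYYY
KYYYY
WWWWY

Answer: GBYYY
YYYYY
YYYYY
YYYYY
YYYYY
KYYYY
WWWWY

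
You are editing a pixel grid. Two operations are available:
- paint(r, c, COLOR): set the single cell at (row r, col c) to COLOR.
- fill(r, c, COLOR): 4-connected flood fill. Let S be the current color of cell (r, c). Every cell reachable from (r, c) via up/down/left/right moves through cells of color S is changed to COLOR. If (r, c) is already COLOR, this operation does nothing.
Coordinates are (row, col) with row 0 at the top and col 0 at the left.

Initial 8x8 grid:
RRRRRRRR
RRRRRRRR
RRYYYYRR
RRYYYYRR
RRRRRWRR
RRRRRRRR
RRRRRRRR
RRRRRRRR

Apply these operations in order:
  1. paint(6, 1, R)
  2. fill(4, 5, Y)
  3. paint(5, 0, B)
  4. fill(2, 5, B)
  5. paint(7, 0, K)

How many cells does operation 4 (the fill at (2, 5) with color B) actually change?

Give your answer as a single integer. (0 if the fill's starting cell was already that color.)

After op 1 paint(6,1,R):
RRRRRRRR
RRRRRRRR
RRYYYYRR
RRYYYYRR
RRRRRWRR
RRRRRRRR
RRRRRRRR
RRRRRRRR
After op 2 fill(4,5,Y) [1 cells changed]:
RRRRRRRR
RRRRRRRR
RRYYYYRR
RRYYYYRR
RRRRRYRR
RRRRRRRR
RRRRRRRR
RRRRRRRR
After op 3 paint(5,0,B):
RRRRRRRR
RRRRRRRR
RRYYYYRR
RRYYYYRR
RRRRRYRR
BRRRRRRR
RRRRRRRR
RRRRRRRR
After op 4 fill(2,5,B) [9 cells changed]:
RRRRRRRR
RRRRRRRR
RRBBBBRR
RRBBBBRR
RRRRRBRR
BRRRRRRR
RRRRRRRR
RRRRRRRR

Answer: 9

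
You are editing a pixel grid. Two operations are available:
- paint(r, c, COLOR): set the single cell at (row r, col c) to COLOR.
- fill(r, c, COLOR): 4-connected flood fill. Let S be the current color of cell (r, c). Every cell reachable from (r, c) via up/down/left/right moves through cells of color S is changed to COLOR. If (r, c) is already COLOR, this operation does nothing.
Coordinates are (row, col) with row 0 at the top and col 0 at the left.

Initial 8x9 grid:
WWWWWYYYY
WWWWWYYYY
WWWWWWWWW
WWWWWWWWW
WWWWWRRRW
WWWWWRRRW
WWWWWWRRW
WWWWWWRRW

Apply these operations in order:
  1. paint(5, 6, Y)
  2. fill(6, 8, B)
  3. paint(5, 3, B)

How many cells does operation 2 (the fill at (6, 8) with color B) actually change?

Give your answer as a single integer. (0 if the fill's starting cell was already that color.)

Answer: 54

Derivation:
After op 1 paint(5,6,Y):
WWWWWYYYY
WWWWWYYYY
WWWWWWWWW
WWWWWWWWW
WWWWWRRRW
WWWWWRYRW
WWWWWWRRW
WWWWWWRRW
After op 2 fill(6,8,B) [54 cells changed]:
BBBBBYYYY
BBBBBYYYY
BBBBBBBBB
BBBBBBBBB
BBBBBRRRB
BBBBBRYRB
BBBBBBRRB
BBBBBBRRB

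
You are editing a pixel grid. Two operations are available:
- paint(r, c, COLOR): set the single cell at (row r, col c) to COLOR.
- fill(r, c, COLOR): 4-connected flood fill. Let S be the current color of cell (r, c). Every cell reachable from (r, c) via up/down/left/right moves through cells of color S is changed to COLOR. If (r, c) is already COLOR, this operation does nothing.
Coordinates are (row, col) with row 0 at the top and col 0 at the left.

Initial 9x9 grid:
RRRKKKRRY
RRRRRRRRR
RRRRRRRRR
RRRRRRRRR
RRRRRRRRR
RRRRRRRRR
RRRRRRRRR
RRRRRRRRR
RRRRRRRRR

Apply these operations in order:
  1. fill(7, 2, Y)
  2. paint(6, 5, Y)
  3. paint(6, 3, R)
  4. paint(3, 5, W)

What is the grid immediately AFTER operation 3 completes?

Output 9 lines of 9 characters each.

After op 1 fill(7,2,Y) [77 cells changed]:
YYYKKKYYY
YYYYYYYYY
YYYYYYYYY
YYYYYYYYY
YYYYYYYYY
YYYYYYYYY
YYYYYYYYY
YYYYYYYYY
YYYYYYYYY
After op 2 paint(6,5,Y):
YYYKKKYYY
YYYYYYYYY
YYYYYYYYY
YYYYYYYYY
YYYYYYYYY
YYYYYYYYY
YYYYYYYYY
YYYYYYYYY
YYYYYYYYY
After op 3 paint(6,3,R):
YYYKKKYYY
YYYYYYYYY
YYYYYYYYY
YYYYYYYYY
YYYYYYYYY
YYYYYYYYY
YYYRYYYYY
YYYYYYYYY
YYYYYYYYY

Answer: YYYKKKYYY
YYYYYYYYY
YYYYYYYYY
YYYYYYYYY
YYYYYYYYY
YYYYYYYYY
YYYRYYYYY
YYYYYYYYY
YYYYYYYYY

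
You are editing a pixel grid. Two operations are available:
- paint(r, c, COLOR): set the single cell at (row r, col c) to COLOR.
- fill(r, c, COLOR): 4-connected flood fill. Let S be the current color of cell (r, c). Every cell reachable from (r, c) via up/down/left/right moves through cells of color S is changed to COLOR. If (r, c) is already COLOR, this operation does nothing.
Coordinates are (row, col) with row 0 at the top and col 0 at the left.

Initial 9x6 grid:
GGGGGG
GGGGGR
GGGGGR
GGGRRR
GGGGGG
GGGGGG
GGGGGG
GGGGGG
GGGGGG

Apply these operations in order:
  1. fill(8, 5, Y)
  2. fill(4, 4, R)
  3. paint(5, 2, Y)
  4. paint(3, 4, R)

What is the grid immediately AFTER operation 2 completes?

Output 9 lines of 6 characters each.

Answer: RRRRRR
RRRRRR
RRRRRR
RRRRRR
RRRRRR
RRRRRR
RRRRRR
RRRRRR
RRRRRR

Derivation:
After op 1 fill(8,5,Y) [49 cells changed]:
YYYYYY
YYYYYR
YYYYYR
YYYRRR
YYYYYY
YYYYYY
YYYYYY
YYYYYY
YYYYYY
After op 2 fill(4,4,R) [49 cells changed]:
RRRRRR
RRRRRR
RRRRRR
RRRRRR
RRRRRR
RRRRRR
RRRRRR
RRRRRR
RRRRRR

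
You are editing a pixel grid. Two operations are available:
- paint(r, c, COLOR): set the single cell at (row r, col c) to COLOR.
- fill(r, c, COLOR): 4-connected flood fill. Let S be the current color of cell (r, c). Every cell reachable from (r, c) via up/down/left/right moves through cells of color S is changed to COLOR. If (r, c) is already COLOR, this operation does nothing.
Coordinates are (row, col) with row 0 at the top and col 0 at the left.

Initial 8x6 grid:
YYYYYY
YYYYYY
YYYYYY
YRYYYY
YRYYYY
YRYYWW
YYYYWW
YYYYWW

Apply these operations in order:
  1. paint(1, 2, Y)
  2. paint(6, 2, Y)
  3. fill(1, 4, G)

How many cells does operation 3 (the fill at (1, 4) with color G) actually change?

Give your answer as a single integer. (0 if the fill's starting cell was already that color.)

After op 1 paint(1,2,Y):
YYYYYY
YYYYYY
YYYYYY
YRYYYY
YRYYYY
YRYYWW
YYYYWW
YYYYWW
After op 2 paint(6,2,Y):
YYYYYY
YYYYYY
YYYYYY
YRYYYY
YRYYYY
YRYYWW
YYYYWW
YYYYWW
After op 3 fill(1,4,G) [39 cells changed]:
GGGGGG
GGGGGG
GGGGGG
GRGGGG
GRGGGG
GRGGWW
GGGGWW
GGGGWW

Answer: 39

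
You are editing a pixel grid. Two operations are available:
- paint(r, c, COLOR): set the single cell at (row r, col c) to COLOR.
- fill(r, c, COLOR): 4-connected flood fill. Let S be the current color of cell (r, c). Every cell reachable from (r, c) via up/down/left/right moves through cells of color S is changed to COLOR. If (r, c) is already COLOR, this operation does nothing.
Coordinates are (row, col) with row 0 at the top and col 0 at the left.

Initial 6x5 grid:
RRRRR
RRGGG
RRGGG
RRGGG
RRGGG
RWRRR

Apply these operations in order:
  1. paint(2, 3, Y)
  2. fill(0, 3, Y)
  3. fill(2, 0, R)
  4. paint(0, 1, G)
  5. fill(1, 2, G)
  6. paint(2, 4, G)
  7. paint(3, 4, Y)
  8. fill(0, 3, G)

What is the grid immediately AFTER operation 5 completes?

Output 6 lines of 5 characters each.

After op 1 paint(2,3,Y):
RRRRR
RRGGG
RRGYG
RRGGG
RRGGG
RWRRR
After op 2 fill(0,3,Y) [14 cells changed]:
YYYYY
YYGGG
YYGYG
YYGGG
YYGGG
YWRRR
After op 3 fill(2,0,R) [14 cells changed]:
RRRRR
RRGGG
RRGYG
RRGGG
RRGGG
RWRRR
After op 4 paint(0,1,G):
RGRRR
RRGGG
RRGYG
RRGGG
RRGGG
RWRRR
After op 5 fill(1,2,G) [0 cells changed]:
RGRRR
RRGGG
RRGYG
RRGGG
RRGGG
RWRRR

Answer: RGRRR
RRGGG
RRGYG
RRGGG
RRGGG
RWRRR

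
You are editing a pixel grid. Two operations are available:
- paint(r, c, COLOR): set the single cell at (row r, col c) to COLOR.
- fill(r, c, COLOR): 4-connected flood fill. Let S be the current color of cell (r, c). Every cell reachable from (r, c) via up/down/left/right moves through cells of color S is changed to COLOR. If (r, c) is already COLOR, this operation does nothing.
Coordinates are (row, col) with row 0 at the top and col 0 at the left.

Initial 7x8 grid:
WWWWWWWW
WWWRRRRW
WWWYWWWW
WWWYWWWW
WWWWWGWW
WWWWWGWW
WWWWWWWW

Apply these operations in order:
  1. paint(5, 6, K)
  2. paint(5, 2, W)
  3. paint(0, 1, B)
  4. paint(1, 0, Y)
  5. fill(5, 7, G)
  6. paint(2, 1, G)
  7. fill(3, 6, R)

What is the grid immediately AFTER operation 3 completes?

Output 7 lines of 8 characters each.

After op 1 paint(5,6,K):
WWWWWWWW
WWWRRRRW
WWWYWWWW
WWWYWWWW
WWWWWGWW
WWWWWGKW
WWWWWWWW
After op 2 paint(5,2,W):
WWWWWWWW
WWWRRRRW
WWWYWWWW
WWWYWWWW
WWWWWGWW
WWWWWGKW
WWWWWWWW
After op 3 paint(0,1,B):
WBWWWWWW
WWWRRRRW
WWWYWWWW
WWWYWWWW
WWWWWGWW
WWWWWGKW
WWWWWWWW

Answer: WBWWWWWW
WWWRRRRW
WWWYWWWW
WWWYWWWW
WWWWWGWW
WWWWWGKW
WWWWWWWW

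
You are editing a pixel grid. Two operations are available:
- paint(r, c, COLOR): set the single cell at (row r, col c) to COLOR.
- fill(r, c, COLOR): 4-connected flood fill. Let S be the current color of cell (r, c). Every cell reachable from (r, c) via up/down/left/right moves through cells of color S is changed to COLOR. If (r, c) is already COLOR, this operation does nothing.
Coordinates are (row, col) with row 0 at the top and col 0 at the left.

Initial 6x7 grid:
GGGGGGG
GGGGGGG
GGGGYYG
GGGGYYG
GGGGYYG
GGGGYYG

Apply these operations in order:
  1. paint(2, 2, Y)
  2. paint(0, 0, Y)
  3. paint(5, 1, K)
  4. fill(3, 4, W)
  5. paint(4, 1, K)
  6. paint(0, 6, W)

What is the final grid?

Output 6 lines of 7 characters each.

Answer: YGGGGGW
GGGGGGG
GGYGWWG
GGGGWWG
GKGGWWG
GKGGWWG

Derivation:
After op 1 paint(2,2,Y):
GGGGGGG
GGGGGGG
GGYGYYG
GGGGYYG
GGGGYYG
GGGGYYG
After op 2 paint(0,0,Y):
YGGGGGG
GGGGGGG
GGYGYYG
GGGGYYG
GGGGYYG
GGGGYYG
After op 3 paint(5,1,K):
YGGGGGG
GGGGGGG
GGYGYYG
GGGGYYG
GGGGYYG
GKGGYYG
After op 4 fill(3,4,W) [8 cells changed]:
YGGGGGG
GGGGGGG
GGYGWWG
GGGGWWG
GGGGWWG
GKGGWWG
After op 5 paint(4,1,K):
YGGGGGG
GGGGGGG
GGYGWWG
GGGGWWG
GKGGWWG
GKGGWWG
After op 6 paint(0,6,W):
YGGGGGW
GGGGGGG
GGYGWWG
GGGGWWG
GKGGWWG
GKGGWWG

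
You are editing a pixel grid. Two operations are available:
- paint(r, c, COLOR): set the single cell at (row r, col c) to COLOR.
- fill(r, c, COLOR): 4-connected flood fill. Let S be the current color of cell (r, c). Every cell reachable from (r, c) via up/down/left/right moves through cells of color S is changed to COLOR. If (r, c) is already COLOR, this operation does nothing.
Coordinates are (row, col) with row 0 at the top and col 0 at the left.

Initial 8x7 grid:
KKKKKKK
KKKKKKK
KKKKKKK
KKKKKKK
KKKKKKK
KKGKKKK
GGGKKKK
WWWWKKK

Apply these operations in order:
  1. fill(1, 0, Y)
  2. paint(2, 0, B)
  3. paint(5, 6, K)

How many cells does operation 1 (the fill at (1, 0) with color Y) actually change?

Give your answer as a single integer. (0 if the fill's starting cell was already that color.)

After op 1 fill(1,0,Y) [48 cells changed]:
YYYYYYY
YYYYYYY
YYYYYYY
YYYYYYY
YYYYYYY
YYGYYYY
GGGYYYY
WWWWYYY

Answer: 48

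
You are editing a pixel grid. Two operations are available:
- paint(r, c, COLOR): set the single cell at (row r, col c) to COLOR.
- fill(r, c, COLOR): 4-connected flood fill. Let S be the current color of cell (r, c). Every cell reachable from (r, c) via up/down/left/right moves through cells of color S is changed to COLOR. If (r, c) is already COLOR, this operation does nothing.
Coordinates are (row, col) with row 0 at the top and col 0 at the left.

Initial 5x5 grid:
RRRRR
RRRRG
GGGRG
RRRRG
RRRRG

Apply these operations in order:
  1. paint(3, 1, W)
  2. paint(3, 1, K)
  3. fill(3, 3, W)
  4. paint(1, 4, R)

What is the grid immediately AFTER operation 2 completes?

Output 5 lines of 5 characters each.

After op 1 paint(3,1,W):
RRRRR
RRRRG
GGGRG
RWRRG
RRRRG
After op 2 paint(3,1,K):
RRRRR
RRRRG
GGGRG
RKRRG
RRRRG

Answer: RRRRR
RRRRG
GGGRG
RKRRG
RRRRG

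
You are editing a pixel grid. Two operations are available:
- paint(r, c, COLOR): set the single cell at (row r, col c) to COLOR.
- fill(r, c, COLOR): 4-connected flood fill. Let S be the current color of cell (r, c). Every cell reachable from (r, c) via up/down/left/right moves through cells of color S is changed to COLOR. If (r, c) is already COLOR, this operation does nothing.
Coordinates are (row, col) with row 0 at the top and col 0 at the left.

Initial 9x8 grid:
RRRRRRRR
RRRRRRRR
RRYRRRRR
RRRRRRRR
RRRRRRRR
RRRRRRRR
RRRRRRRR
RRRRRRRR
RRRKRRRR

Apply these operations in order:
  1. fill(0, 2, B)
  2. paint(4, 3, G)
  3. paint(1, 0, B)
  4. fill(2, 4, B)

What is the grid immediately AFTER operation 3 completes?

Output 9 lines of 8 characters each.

After op 1 fill(0,2,B) [70 cells changed]:
BBBBBBBB
BBBBBBBB
BBYBBBBB
BBBBBBBB
BBBBBBBB
BBBBBBBB
BBBBBBBB
BBBBBBBB
BBBKBBBB
After op 2 paint(4,3,G):
BBBBBBBB
BBBBBBBB
BBYBBBBB
BBBBBBBB
BBBGBBBB
BBBBBBBB
BBBBBBBB
BBBBBBBB
BBBKBBBB
After op 3 paint(1,0,B):
BBBBBBBB
BBBBBBBB
BBYBBBBB
BBBBBBBB
BBBGBBBB
BBBBBBBB
BBBBBBBB
BBBBBBBB
BBBKBBBB

Answer: BBBBBBBB
BBBBBBBB
BBYBBBBB
BBBBBBBB
BBBGBBBB
BBBBBBBB
BBBBBBBB
BBBBBBBB
BBBKBBBB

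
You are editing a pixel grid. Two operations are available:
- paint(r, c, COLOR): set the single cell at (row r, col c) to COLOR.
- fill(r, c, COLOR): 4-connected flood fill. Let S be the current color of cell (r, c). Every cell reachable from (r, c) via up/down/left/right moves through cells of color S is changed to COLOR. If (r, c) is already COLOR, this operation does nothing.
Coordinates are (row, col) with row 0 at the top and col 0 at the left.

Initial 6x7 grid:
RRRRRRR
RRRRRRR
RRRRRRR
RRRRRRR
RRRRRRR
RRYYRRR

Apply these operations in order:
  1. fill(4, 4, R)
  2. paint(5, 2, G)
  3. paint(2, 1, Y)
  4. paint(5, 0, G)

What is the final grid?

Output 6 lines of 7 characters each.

Answer: RRRRRRR
RRRRRRR
RYRRRRR
RRRRRRR
RRRRRRR
GRGYRRR

Derivation:
After op 1 fill(4,4,R) [0 cells changed]:
RRRRRRR
RRRRRRR
RRRRRRR
RRRRRRR
RRRRRRR
RRYYRRR
After op 2 paint(5,2,G):
RRRRRRR
RRRRRRR
RRRRRRR
RRRRRRR
RRRRRRR
RRGYRRR
After op 3 paint(2,1,Y):
RRRRRRR
RRRRRRR
RYRRRRR
RRRRRRR
RRRRRRR
RRGYRRR
After op 4 paint(5,0,G):
RRRRRRR
RRRRRRR
RYRRRRR
RRRRRRR
RRRRRRR
GRGYRRR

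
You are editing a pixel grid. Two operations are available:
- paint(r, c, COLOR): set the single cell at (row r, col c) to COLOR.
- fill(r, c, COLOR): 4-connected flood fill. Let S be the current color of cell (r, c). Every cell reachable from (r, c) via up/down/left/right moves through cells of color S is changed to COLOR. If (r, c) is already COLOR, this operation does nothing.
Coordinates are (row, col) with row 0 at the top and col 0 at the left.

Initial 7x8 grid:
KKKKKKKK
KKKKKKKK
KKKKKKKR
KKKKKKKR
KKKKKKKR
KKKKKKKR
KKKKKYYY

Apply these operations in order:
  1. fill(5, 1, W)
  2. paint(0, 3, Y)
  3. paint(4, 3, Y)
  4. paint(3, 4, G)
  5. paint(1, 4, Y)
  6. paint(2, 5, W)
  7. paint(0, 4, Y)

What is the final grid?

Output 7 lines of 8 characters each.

Answer: WWWYYWWW
WWWWYWWW
WWWWWWWR
WWWWGWWR
WWWYWWWR
WWWWWWWR
WWWWWYYY

Derivation:
After op 1 fill(5,1,W) [49 cells changed]:
WWWWWWWW
WWWWWWWW
WWWWWWWR
WWWWWWWR
WWWWWWWR
WWWWWWWR
WWWWWYYY
After op 2 paint(0,3,Y):
WWWYWWWW
WWWWWWWW
WWWWWWWR
WWWWWWWR
WWWWWWWR
WWWWWWWR
WWWWWYYY
After op 3 paint(4,3,Y):
WWWYWWWW
WWWWWWWW
WWWWWWWR
WWWWWWWR
WWWYWWWR
WWWWWWWR
WWWWWYYY
After op 4 paint(3,4,G):
WWWYWWWW
WWWWWWWW
WWWWWWWR
WWWWGWWR
WWWYWWWR
WWWWWWWR
WWWWWYYY
After op 5 paint(1,4,Y):
WWWYWWWW
WWWWYWWW
WWWWWWWR
WWWWGWWR
WWWYWWWR
WWWWWWWR
WWWWWYYY
After op 6 paint(2,5,W):
WWWYWWWW
WWWWYWWW
WWWWWWWR
WWWWGWWR
WWWYWWWR
WWWWWWWR
WWWWWYYY
After op 7 paint(0,4,Y):
WWWYYWWW
WWWWYWWW
WWWWWWWR
WWWWGWWR
WWWYWWWR
WWWWWWWR
WWWWWYYY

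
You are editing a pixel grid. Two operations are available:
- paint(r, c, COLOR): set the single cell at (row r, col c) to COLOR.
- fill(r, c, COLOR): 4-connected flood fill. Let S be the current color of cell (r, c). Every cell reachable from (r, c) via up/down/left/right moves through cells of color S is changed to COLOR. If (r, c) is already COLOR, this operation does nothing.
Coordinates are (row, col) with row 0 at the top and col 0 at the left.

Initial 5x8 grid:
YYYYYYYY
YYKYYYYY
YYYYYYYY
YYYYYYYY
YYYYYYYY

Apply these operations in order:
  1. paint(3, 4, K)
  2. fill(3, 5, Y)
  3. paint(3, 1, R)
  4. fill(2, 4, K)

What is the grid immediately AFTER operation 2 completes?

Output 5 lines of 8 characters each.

After op 1 paint(3,4,K):
YYYYYYYY
YYKYYYYY
YYYYYYYY
YYYYKYYY
YYYYYYYY
After op 2 fill(3,5,Y) [0 cells changed]:
YYYYYYYY
YYKYYYYY
YYYYYYYY
YYYYKYYY
YYYYYYYY

Answer: YYYYYYYY
YYKYYYYY
YYYYYYYY
YYYYKYYY
YYYYYYYY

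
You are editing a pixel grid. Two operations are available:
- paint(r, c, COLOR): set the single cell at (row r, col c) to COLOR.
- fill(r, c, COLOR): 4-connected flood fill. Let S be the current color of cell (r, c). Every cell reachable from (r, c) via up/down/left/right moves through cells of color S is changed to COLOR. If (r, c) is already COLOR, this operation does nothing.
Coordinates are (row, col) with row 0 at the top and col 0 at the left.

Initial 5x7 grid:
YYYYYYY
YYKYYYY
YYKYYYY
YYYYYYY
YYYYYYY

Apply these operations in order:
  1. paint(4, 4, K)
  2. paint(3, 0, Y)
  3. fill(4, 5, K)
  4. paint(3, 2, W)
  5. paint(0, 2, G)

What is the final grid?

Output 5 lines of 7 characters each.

After op 1 paint(4,4,K):
YYYYYYY
YYKYYYY
YYKYYYY
YYYYYYY
YYYYKYY
After op 2 paint(3,0,Y):
YYYYYYY
YYKYYYY
YYKYYYY
YYYYYYY
YYYYKYY
After op 3 fill(4,5,K) [32 cells changed]:
KKKKKKK
KKKKKKK
KKKKKKK
KKKKKKK
KKKKKKK
After op 4 paint(3,2,W):
KKKKKKK
KKKKKKK
KKKKKKK
KKWKKKK
KKKKKKK
After op 5 paint(0,2,G):
KKGKKKK
KKKKKKK
KKKKKKK
KKWKKKK
KKKKKKK

Answer: KKGKKKK
KKKKKKK
KKKKKKK
KKWKKKK
KKKKKKK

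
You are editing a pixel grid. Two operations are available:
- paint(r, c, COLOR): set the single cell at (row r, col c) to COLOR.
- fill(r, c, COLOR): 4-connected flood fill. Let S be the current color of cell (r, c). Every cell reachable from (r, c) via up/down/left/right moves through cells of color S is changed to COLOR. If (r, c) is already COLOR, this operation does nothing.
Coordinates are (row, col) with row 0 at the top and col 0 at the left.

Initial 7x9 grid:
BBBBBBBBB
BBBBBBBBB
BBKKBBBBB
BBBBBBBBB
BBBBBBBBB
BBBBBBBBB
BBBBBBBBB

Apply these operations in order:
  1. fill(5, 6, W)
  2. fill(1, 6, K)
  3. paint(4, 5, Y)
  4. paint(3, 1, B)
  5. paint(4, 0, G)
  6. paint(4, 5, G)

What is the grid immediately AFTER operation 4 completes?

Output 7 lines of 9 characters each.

After op 1 fill(5,6,W) [61 cells changed]:
WWWWWWWWW
WWWWWWWWW
WWKKWWWWW
WWWWWWWWW
WWWWWWWWW
WWWWWWWWW
WWWWWWWWW
After op 2 fill(1,6,K) [61 cells changed]:
KKKKKKKKK
KKKKKKKKK
KKKKKKKKK
KKKKKKKKK
KKKKKKKKK
KKKKKKKKK
KKKKKKKKK
After op 3 paint(4,5,Y):
KKKKKKKKK
KKKKKKKKK
KKKKKKKKK
KKKKKKKKK
KKKKKYKKK
KKKKKKKKK
KKKKKKKKK
After op 4 paint(3,1,B):
KKKKKKKKK
KKKKKKKKK
KKKKKKKKK
KBKKKKKKK
KKKKKYKKK
KKKKKKKKK
KKKKKKKKK

Answer: KKKKKKKKK
KKKKKKKKK
KKKKKKKKK
KBKKKKKKK
KKKKKYKKK
KKKKKKKKK
KKKKKKKKK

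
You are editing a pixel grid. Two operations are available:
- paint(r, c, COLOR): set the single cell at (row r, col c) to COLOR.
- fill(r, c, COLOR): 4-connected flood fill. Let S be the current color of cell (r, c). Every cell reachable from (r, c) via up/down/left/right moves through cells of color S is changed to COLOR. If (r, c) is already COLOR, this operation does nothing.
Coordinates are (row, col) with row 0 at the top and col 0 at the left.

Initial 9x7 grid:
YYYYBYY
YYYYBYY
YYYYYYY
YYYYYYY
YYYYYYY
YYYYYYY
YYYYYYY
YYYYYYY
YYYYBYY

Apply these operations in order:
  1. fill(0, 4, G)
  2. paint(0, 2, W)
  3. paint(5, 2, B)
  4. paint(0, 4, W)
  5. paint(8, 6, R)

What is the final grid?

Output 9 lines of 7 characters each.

After op 1 fill(0,4,G) [2 cells changed]:
YYYYGYY
YYYYGYY
YYYYYYY
YYYYYYY
YYYYYYY
YYYYYYY
YYYYYYY
YYYYYYY
YYYYBYY
After op 2 paint(0,2,W):
YYWYGYY
YYYYGYY
YYYYYYY
YYYYYYY
YYYYYYY
YYYYYYY
YYYYYYY
YYYYYYY
YYYYBYY
After op 3 paint(5,2,B):
YYWYGYY
YYYYGYY
YYYYYYY
YYYYYYY
YYYYYYY
YYBYYYY
YYYYYYY
YYYYYYY
YYYYBYY
After op 4 paint(0,4,W):
YYWYWYY
YYYYGYY
YYYYYYY
YYYYYYY
YYYYYYY
YYBYYYY
YYYYYYY
YYYYYYY
YYYYBYY
After op 5 paint(8,6,R):
YYWYWYY
YYYYGYY
YYYYYYY
YYYYYYY
YYYYYYY
YYBYYYY
YYYYYYY
YYYYYYY
YYYYBYR

Answer: YYWYWYY
YYYYGYY
YYYYYYY
YYYYYYY
YYYYYYY
YYBYYYY
YYYYYYY
YYYYYYY
YYYYBYR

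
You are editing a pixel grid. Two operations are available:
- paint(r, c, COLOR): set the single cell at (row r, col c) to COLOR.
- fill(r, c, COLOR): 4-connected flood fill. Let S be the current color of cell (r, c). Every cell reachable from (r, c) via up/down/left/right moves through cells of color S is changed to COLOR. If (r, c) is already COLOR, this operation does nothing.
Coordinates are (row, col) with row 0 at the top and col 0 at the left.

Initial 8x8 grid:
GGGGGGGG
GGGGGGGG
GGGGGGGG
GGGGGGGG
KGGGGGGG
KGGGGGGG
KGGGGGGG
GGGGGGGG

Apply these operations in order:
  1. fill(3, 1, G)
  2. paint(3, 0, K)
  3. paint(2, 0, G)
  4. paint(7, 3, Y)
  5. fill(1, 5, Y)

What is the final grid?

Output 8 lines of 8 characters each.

After op 1 fill(3,1,G) [0 cells changed]:
GGGGGGGG
GGGGGGGG
GGGGGGGG
GGGGGGGG
KGGGGGGG
KGGGGGGG
KGGGGGGG
GGGGGGGG
After op 2 paint(3,0,K):
GGGGGGGG
GGGGGGGG
GGGGGGGG
KGGGGGGG
KGGGGGGG
KGGGGGGG
KGGGGGGG
GGGGGGGG
After op 3 paint(2,0,G):
GGGGGGGG
GGGGGGGG
GGGGGGGG
KGGGGGGG
KGGGGGGG
KGGGGGGG
KGGGGGGG
GGGGGGGG
After op 4 paint(7,3,Y):
GGGGGGGG
GGGGGGGG
GGGGGGGG
KGGGGGGG
KGGGGGGG
KGGGGGGG
KGGGGGGG
GGGYGGGG
After op 5 fill(1,5,Y) [59 cells changed]:
YYYYYYYY
YYYYYYYY
YYYYYYYY
KYYYYYYY
KYYYYYYY
KYYYYYYY
KYYYYYYY
YYYYYYYY

Answer: YYYYYYYY
YYYYYYYY
YYYYYYYY
KYYYYYYY
KYYYYYYY
KYYYYYYY
KYYYYYYY
YYYYYYYY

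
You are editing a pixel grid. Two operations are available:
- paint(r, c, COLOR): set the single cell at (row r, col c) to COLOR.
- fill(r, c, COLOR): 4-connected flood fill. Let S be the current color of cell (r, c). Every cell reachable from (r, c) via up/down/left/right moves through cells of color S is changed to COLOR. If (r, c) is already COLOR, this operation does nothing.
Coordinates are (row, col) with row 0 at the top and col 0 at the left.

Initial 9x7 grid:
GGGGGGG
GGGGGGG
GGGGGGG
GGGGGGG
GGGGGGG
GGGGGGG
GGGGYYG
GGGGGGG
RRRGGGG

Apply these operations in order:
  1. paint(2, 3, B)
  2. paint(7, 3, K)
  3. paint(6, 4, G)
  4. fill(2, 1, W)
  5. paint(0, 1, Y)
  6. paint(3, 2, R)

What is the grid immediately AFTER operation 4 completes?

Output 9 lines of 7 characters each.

After op 1 paint(2,3,B):
GGGGGGG
GGGGGGG
GGGBGGG
GGGGGGG
GGGGGGG
GGGGGGG
GGGGYYG
GGGGGGG
RRRGGGG
After op 2 paint(7,3,K):
GGGGGGG
GGGGGGG
GGGBGGG
GGGGGGG
GGGGGGG
GGGGGGG
GGGGYYG
GGGKGGG
RRRGGGG
After op 3 paint(6,4,G):
GGGGGGG
GGGGGGG
GGGBGGG
GGGGGGG
GGGGGGG
GGGGGGG
GGGGGYG
GGGKGGG
RRRGGGG
After op 4 fill(2,1,W) [57 cells changed]:
WWWWWWW
WWWWWWW
WWWBWWW
WWWWWWW
WWWWWWW
WWWWWWW
WWWWWYW
WWWKWWW
RRRWWWW

Answer: WWWWWWW
WWWWWWW
WWWBWWW
WWWWWWW
WWWWWWW
WWWWWWW
WWWWWYW
WWWKWWW
RRRWWWW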